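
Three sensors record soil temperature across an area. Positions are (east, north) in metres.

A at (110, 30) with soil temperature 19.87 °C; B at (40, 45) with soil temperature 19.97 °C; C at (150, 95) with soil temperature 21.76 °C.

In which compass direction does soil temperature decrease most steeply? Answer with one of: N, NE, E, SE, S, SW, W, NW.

Taking A as reference: B−A = (-70, 15, +0.10); C−A = (40, 65, +1.89).
Solve a·Δx + b·Δy = ΔT: det = (-70)·65 − 40·15 = -5150.
∂T/∂x = [(+0.10)·65 − (+1.89)·15] / -5150 = +0.004243
∂T/∂y = [(-70)·(+1.89) − 40·(+0.10)] / -5150 = +0.02647
Steepest decrease is along −∇f = (-0.004243 E, -0.02647 N) → south.

S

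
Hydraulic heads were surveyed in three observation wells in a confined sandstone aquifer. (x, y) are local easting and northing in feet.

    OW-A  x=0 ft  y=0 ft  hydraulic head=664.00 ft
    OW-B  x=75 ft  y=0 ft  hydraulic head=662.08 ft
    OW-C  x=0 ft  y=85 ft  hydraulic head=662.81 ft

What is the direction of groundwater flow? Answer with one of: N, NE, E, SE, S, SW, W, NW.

∂h/∂x = (662.08 − 664.00) / (75 − 0) = -0.02560
∂h/∂y = (662.81 − 664.00) / (85 − 0) = -0.01400
Flow = −∇h = (+0.02560 east, +0.01400 north), which points northeast.

NE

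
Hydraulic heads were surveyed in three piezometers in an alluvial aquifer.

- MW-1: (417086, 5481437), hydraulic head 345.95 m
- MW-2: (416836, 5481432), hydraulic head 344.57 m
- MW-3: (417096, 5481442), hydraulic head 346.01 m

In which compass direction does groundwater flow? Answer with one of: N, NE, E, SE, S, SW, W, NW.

W

Differences from MW-1: to MW-2 (Δx, Δy, Δh) = (-250, -5, -1.38); to MW-3 = (10, 5, +0.06).
Solve a·Δx + b·Δy = Δh: det = (-250)·5 − 10·(-5) = -1200.
∂h/∂x = [(-1.38)·5 − (+0.06)·(-5)] / -1200 = +0.005500
∂h/∂y = [(-250)·(+0.06) − 10·(-1.38)] / -1200 = +0.001000
Flow = −∇h = (-0.005500 east, -0.001000 north), which points west.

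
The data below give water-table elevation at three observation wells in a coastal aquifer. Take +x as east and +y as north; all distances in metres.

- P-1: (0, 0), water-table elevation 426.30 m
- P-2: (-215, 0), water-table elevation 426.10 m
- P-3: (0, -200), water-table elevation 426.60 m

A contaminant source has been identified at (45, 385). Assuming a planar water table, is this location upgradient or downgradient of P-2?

∂h/∂x = (426.10 − 426.30) / (-215 − 0) = +0.0009302
∂h/∂y = (426.60 − 426.30) / (-200 − 0) = -0.001500
Head at (45, 385) = 426.30 + (+0.0009302)·(45) + (-0.001500)·(385) = 425.76 m.
That is lower than the 426.10 m at P-2, so the point is downgradient.

downgradient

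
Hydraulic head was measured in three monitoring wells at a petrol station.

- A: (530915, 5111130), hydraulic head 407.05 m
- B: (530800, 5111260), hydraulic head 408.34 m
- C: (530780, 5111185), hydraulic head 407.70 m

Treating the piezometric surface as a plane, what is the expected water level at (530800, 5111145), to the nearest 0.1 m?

407.3 m

Differences from A: to B (Δx, Δy, Δh) = (-115, 130, +1.29); to C = (-135, 55, +0.65).
Determinant of the coordinate differences = (-115)·55 − (-135)·130 = 11225.
∂h/∂x = [(+1.29)·55 − (+0.65)·130] / 11225 = -0.001207
∂h/∂y = [(-115)·(+0.65) − (-135)·(+1.29)] / 11225 = +0.008855
h(530800, 5111145) = 407.05 + (-0.001207)·(-115) + (+0.008855)·(15) = 407.05 +0.139 +0.133 = 407.322 m.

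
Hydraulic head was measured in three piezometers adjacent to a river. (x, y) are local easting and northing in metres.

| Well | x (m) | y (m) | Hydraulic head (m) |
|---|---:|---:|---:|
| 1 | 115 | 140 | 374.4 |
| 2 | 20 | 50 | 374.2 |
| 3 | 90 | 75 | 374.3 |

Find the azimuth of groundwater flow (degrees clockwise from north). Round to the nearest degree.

Taking 1 as reference: 2−1 = (-95, -90, -0.2); 3−1 = (-25, -65, -0.1).
Solve a·Δx + b·Δy = Δh: det = (-95)·(-65) − (-25)·(-90) = 3925.
∂h/∂x = [(-0.2)·(-65) − (-0.1)·(-90)] / 3925 = +0.001019
∂h/∂y = [(-95)·(-0.1) − (-25)·(-0.2)] / 3925 = +0.001146
Flow direction (−∇h) has components (-0.001019 E, -0.001146 N).
Azimuth = atan2(E, N) = atan2(-0.001019, -0.001146) = 221.6° ≈ 222°.

222°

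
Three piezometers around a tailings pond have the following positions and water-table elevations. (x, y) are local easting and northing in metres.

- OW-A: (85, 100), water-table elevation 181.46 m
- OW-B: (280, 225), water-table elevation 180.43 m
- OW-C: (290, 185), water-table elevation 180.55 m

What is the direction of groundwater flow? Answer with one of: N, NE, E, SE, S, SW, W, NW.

Taking OW-A as reference: OW-B−OW-A = (195, 125, -1.03); OW-C−OW-A = (205, 85, -0.91).
Solve a·Δx + b·Δy = Δh: det = 195·85 − 205·125 = -9050.
∂h/∂x = [(-1.03)·85 − (-0.91)·125] / -9050 = -0.002895
∂h/∂y = [195·(-0.91) − 205·(-1.03)] / -9050 = -0.003724
Flow = −∇h = (+0.002895 east, +0.003724 north), which points northeast.

NE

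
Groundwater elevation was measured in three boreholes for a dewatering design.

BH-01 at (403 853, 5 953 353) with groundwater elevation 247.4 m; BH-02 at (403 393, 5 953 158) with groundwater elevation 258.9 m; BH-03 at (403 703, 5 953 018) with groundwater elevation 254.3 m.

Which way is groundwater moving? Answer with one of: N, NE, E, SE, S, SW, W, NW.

Differences from BH-01: to BH-02 (Δx, Δy, Δh) = (-460, -195, +11.5); to BH-03 = (-150, -335, +6.9).
Determinant of the coordinate differences = (-460)·(-335) − (-150)·(-195) = 124850.
∂h/∂x = [(+11.5)·(-335) − (+6.9)·(-195)] / 124850 = -0.02008
∂h/∂y = [(-460)·(+6.9) − (-150)·(+11.5)] / 124850 = -0.01161
Flow = −∇h = (+0.02008 east, +0.01161 north), which points northeast.

NE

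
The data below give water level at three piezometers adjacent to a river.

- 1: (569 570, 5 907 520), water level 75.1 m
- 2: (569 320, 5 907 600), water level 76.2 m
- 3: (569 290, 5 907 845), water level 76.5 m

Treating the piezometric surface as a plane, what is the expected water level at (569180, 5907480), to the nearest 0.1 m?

With h = a·x + b·y + c and 1 as origin, the differences give:
  (-250)·a + 80·b = +1.1
  (-280)·a + 325·b = +1.4
Eliminate b (×325 and ×80, subtract): -58850·a = 245.50 → a = ∂h/∂x = -0.004172
Back-substitute: b = ∂h/∂y = +0.0007137.
h(569180, 5907480) = 75.1 + (-0.004172)·(-390) + (+0.0007137)·(-40) = 75.1 +1.627 -0.029 = 76.698 m.

76.7 m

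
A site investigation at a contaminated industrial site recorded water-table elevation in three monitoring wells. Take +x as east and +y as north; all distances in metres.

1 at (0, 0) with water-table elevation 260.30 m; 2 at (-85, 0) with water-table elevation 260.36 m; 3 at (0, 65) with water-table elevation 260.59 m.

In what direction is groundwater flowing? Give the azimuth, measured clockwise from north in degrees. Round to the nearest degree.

∂h/∂x = (260.36 − 260.30) / (-85 − 0) = -0.0007059
∂h/∂y = (260.59 − 260.30) / (65 − 0) = +0.004462
Flow direction (−∇h) has components (+0.0007059 E, -0.004462 N).
Azimuth = atan2(E, N) = atan2(+0.0007059, -0.004462) = 171.0° ≈ 171°.

171°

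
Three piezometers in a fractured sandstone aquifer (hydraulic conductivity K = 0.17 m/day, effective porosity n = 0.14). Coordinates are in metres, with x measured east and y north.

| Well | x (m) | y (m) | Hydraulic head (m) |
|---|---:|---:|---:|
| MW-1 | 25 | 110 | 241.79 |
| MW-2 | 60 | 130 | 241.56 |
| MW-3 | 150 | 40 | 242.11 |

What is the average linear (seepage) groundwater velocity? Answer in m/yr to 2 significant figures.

3.7 m/yr

Three-point gradient (reference MW-1): Δ to MW-2 = (35, 20, -0.23), Δ to MW-3 = (125, -70, +0.32).
∂h/∂x = -0.001960, ∂h/∂y = -0.008071 (det = -4950).
|∇h| = √(-0.001960² + -0.008071²) = 0.008306
Seepage velocity v = K·i/n = 0.17 × 0.008306 / 0.14 = 0.01009 m/day = 3.685 m/yr.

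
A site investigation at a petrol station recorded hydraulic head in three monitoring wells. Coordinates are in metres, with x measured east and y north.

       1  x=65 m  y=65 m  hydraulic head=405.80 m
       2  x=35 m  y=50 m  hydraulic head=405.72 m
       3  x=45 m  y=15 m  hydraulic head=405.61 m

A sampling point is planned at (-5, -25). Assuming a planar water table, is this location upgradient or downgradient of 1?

downgradient

With h = a·x + b·y + c and 1 as origin, the differences give:
  (-30)·a + (-15)·b = -0.08
  (-20)·a + (-50)·b = -0.19
Eliminate b (×(-50) and ×(-15), subtract): 1200·a = 1.150 → a = ∂h/∂x = +0.0009583
Back-substitute: b = ∂h/∂y = +0.003417.
Head at (-5, -25) = 405.80 + (+0.0009583)·(-70) + (+0.003417)·(-90) = 405.43 m.
That is lower than the 405.80 m at 1, so the point is downgradient.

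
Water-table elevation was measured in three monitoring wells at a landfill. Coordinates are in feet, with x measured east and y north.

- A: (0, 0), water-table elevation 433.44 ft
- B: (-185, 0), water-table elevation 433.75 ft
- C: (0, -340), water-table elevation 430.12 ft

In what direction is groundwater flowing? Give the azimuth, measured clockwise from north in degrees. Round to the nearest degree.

∂h/∂x = (433.75 − 433.44) / (-185 − 0) = -0.001676
∂h/∂y = (430.12 − 433.44) / (-340 − 0) = +0.009765
Flow direction (−∇h) has components (+0.001676 E, -0.009765 N).
Azimuth = atan2(E, N) = atan2(+0.001676, -0.009765) = 170.3° ≈ 170°.

170°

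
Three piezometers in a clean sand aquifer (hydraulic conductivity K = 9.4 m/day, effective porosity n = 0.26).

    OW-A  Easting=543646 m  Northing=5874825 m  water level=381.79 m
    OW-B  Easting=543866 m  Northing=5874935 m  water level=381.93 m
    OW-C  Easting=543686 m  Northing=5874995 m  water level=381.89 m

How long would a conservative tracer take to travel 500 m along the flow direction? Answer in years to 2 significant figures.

With h = a·x + b·y + c and OW-A as origin, the differences give:
  220·a + 110·b = +0.14
  40·a + 170·b = +0.10
Eliminate b (×170 and ×110, subtract): 33000·a = 12.800 → a = ∂h/∂x = +0.0003879
Back-substitute: b = ∂h/∂y = +0.0004970.
|∇h| = √(0.0003879² + 0.0004970²) = 0.0006305
Seepage velocity v = K·i/n = 9.4 × 0.0006305 / 0.26 = 0.02279 m/day.
t = 500 / 0.02279 = 2.194e+04 days = 60.1 years.

60 years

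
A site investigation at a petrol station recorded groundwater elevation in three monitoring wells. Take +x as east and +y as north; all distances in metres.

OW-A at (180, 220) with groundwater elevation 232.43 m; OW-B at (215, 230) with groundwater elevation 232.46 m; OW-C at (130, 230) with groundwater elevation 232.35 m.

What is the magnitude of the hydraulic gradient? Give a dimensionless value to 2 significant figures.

0.0020

Taking OW-A as reference: OW-B−OW-A = (35, 10, +0.03); OW-C−OW-A = (-50, 10, -0.08).
Determinant of the coordinate differences = 35·10 − (-50)·10 = 850.
∂h/∂x = [(+0.03)·10 − (-0.08)·10] / 850 = +0.001294
∂h/∂y = [35·(-0.08) − (-50)·(+0.03)] / 850 = -0.001529
|∇h| = √(0.001294² + -0.001529²) = 0.002003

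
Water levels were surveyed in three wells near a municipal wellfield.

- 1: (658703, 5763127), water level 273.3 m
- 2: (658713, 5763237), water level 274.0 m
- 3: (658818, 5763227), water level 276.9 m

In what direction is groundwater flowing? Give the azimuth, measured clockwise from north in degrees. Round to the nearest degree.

262°

Three-point gradient (reference 1): Δ to 2 = (10, 110, +0.7), Δ to 3 = (115, 100, +3.6).
∂h/∂x = +0.02798, ∂h/∂y = +0.003820 (det = -11650).
Flow direction (−∇h) has components (-0.02798 E, -0.003820 N).
Azimuth = atan2(E, N) = atan2(-0.02798, -0.003820) = 262.2° ≈ 262°.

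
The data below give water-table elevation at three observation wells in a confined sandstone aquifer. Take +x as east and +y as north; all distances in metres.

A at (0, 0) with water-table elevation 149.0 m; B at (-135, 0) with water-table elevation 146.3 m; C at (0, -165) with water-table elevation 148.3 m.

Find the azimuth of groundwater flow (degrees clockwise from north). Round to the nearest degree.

258°

∂h/∂x = (146.3 − 149.0) / (-135 − 0) = +0.02000
∂h/∂y = (148.3 − 149.0) / (-165 − 0) = +0.004242
Flow direction (−∇h) has components (-0.02000 E, -0.004242 N).
Azimuth = atan2(E, N) = atan2(-0.02000, -0.004242) = 258.0° ≈ 258°.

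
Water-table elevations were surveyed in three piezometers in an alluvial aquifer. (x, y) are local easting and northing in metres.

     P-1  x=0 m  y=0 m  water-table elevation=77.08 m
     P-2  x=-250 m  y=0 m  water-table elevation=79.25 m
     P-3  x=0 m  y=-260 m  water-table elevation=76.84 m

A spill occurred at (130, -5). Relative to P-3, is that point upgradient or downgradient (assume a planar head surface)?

downgradient

∂h/∂x = (79.25 − 77.08) / (-250 − 0) = -0.008680
∂h/∂y = (76.84 − 77.08) / (-260 − 0) = +0.0009231
Head at (130, -5) = 77.08 + (-0.008680)·(130) + (+0.0009231)·(-5) = 75.95 m.
That is lower than the 76.84 m at P-3, so the point is downgradient.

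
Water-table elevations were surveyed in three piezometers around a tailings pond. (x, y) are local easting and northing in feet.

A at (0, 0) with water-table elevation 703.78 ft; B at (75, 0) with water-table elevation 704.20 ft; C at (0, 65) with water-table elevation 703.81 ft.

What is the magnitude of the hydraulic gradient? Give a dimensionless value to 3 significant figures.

∂h/∂x = (704.20 − 703.78) / (75 − 0) = +0.005600
∂h/∂y = (703.81 − 703.78) / (65 − 0) = +0.0004615
|∇h| = √(0.005600² + 0.0004615²) = 0.005619

0.00562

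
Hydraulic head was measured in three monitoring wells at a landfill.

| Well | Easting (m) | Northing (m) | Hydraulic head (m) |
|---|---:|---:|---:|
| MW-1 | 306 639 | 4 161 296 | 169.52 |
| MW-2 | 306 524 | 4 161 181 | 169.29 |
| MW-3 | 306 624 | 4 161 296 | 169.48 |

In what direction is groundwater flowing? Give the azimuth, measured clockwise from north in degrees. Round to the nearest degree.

With h = a·x + b·y + c and MW-1 as origin, the differences give:
  (-115)·a + (-115)·b = -0.23
  (-15)·a + 0·b = -0.04
Eliminate b (×0 and ×(-115), subtract): -1725·a = -4.600 → a = ∂h/∂x = +0.002667
Back-substitute: b = ∂h/∂y = -0.0006667.
Flow direction (−∇h) has components (-0.002667 E, +0.0006667 N).
Azimuth = atan2(E, N) = atan2(-0.002667, +0.0006667) = 284.0° ≈ 284°.

284°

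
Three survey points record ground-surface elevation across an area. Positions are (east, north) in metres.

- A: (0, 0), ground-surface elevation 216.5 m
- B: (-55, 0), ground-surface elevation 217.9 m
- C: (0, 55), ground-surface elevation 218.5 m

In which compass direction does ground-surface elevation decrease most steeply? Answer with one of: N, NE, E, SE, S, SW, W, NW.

∂z/∂x = (217.9 − 216.5) / (-55 − 0) = -0.02545
∂z/∂y = (218.5 − 216.5) / (55 − 0) = +0.03636
Steepest decrease is along −∇f = (+0.02545 E, -0.03636 N) → southeast.

SE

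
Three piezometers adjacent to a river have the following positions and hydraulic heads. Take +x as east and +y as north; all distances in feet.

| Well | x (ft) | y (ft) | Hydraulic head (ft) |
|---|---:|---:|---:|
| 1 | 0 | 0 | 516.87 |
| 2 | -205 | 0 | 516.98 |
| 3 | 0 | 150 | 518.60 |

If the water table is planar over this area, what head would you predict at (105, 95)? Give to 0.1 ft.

∂h/∂x = (516.98 − 516.87) / (-205 − 0) = -0.0005366
∂h/∂y = (518.60 − 516.87) / (150 − 0) = +0.01153
h(105, 95) = 516.87 + (-0.0005366)·(105) + (+0.01153)·(95) = 516.87 -0.056 +1.096 = 517.909 ft.

517.9 ft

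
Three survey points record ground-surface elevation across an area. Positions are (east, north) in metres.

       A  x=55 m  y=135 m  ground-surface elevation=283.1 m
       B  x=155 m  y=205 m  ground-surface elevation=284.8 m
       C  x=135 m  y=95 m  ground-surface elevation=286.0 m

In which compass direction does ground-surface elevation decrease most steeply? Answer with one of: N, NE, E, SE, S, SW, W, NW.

With z = a·x + b·y + c and A as origin, the differences give:
  100·a + 70·b = +1.7
  80·a + (-40)·b = +2.9
Eliminate b (×(-40) and ×70, subtract): -9600·a = -271.00 → a = ∂z/∂x = +0.02823
Back-substitute: b = ∂z/∂y = -0.01604.
Steepest decrease is along −∇f = (-0.02823 E, +0.01604 N) → northwest.

NW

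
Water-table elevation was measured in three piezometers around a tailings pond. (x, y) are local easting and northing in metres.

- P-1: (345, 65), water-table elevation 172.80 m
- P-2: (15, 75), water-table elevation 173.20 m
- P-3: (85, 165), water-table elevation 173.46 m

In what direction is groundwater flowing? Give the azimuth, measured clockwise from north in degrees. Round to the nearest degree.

Differences from P-1: to P-2 (Δx, Δy, Δh) = (-330, 10, +0.40); to P-3 = (-260, 100, +0.66).
Solve a·Δx + b·Δy = Δh: det = (-330)·100 − (-260)·10 = -30400.
∂h/∂x = [(+0.40)·100 − (+0.66)·10] / -30400 = -0.001099
∂h/∂y = [(-330)·(+0.66) − (-260)·(+0.40)] / -30400 = +0.003743
Flow direction (−∇h) has components (+0.001099 E, -0.003743 N).
Azimuth = atan2(E, N) = atan2(+0.001099, -0.003743) = 163.6° ≈ 164°.

164°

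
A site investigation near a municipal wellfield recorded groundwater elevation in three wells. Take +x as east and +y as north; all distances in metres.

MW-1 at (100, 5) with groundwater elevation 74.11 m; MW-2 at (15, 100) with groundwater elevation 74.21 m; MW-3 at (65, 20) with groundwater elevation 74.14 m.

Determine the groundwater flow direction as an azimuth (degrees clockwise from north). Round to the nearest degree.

125°

Taking MW-1 as reference: MW-2−MW-1 = (-85, 95, +0.10); MW-3−MW-1 = (-35, 15, +0.03).
Solve a·Δx + b·Δy = Δh: det = (-85)·15 − (-35)·95 = 2050.
∂h/∂x = [(+0.10)·15 − (+0.03)·95] / 2050 = -0.0006585
∂h/∂y = [(-85)·(+0.03) − (-35)·(+0.10)] / 2050 = +0.0004634
Flow direction (−∇h) has components (+0.0006585 E, -0.0004634 N).
Azimuth = atan2(E, N) = atan2(+0.0006585, -0.0004634) = 125.1° ≈ 125°.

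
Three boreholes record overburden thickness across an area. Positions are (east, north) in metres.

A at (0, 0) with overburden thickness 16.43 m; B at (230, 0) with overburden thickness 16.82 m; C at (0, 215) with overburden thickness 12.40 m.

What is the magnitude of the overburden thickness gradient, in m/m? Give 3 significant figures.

∂d/∂x = (16.82 − 16.43) / (230 − 0) = +0.001696
∂d/∂y = (12.40 − 16.43) / (215 − 0) = -0.01874
|∇f| = √(0.001696² + -0.01874²) = 0.01882 m/m

0.0188 m/m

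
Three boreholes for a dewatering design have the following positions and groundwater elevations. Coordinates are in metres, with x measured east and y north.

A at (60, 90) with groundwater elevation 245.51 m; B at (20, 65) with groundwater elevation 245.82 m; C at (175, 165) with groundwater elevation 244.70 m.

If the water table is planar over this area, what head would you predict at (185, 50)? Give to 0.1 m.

241.5 m

With h = a·x + b·y + c and A as origin, the differences give:
  (-40)·a + (-25)·b = +0.31
  115·a + 75·b = -0.81
Eliminate b (×75 and ×(-25), subtract): -125·a = 3.000 → a = ∂h/∂x = -0.02400
Back-substitute: b = ∂h/∂y = +0.02600.
h(185, 50) = 245.51 + (-0.02400)·(125) + (+0.02600)·(-40) = 245.51 -3.000 -1.040 = 241.470 m.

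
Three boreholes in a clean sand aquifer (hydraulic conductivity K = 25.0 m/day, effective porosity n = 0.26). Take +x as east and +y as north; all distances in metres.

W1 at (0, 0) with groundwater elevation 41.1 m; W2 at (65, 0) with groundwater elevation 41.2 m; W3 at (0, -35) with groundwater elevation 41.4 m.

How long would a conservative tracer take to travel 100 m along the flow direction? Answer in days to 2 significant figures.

120 days

∂h/∂x = (41.2 − 41.1) / (65 − 0) = +0.001538
∂h/∂y = (41.4 − 41.1) / (-35 − 0) = -0.008571
|∇h| = √(0.001538² + -0.008571²) = 0.008708
Seepage velocity v = K·i/n = 25.0 × 0.008708 / 0.26 = 0.8373 m/day.
t = 100 / 0.8373 = 119.4 days.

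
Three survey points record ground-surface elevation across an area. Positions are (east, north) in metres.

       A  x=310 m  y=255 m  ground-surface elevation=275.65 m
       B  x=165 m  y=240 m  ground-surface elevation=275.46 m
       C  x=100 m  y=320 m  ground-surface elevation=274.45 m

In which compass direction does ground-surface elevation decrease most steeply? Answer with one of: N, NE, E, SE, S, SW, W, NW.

N

With z = a·x + b·y + c and A as origin, the differences give:
  (-145)·a + (-15)·b = -0.19
  (-210)·a + 65·b = -1.20
Eliminate b (×65 and ×(-15), subtract): -12575·a = -30.350 → a = ∂z/∂x = +0.002414
Back-substitute: b = ∂z/∂y = -0.01066.
Steepest decrease is along −∇f = (-0.002414 E, +0.01066 N) → north.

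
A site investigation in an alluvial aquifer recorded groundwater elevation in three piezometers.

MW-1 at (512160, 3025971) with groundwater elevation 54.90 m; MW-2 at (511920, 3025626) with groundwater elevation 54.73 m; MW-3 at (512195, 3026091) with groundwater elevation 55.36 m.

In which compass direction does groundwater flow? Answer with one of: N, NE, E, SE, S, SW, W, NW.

Differences from MW-1: to MW-2 (Δx, Δy, Δh) = (-240, -345, -0.17); to MW-3 = (35, 120, +0.46).
Determinant of the coordinate differences = (-240)·120 − 35·(-345) = -16725.
∂h/∂x = [(-0.17)·120 − (+0.46)·(-345)] / -16725 = -0.008269
∂h/∂y = [(-240)·(+0.46) − 35·(-0.17)] / -16725 = +0.006245
Flow = −∇h = (+0.008269 east, -0.006245 north), which points southeast.

SE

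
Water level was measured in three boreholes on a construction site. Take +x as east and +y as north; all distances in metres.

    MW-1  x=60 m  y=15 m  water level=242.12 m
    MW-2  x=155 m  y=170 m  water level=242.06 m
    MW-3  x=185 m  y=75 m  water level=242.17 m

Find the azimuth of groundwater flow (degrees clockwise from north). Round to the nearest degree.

Taking MW-1 as reference: MW-2−MW-1 = (95, 155, -0.06); MW-3−MW-1 = (125, 60, +0.05).
Solve a·Δx + b·Δy = Δh: det = 95·60 − 125·155 = -13675.
∂h/∂x = [(-0.06)·60 − (+0.05)·155] / -13675 = +0.0008300
∂h/∂y = [95·(+0.05) − 125·(-0.06)] / -13675 = -0.0008958
Flow direction (−∇h) has components (-0.0008300 E, +0.0008958 N).
Azimuth = atan2(E, N) = atan2(-0.0008300, +0.0008958) = 317.2° ≈ 317°.

317°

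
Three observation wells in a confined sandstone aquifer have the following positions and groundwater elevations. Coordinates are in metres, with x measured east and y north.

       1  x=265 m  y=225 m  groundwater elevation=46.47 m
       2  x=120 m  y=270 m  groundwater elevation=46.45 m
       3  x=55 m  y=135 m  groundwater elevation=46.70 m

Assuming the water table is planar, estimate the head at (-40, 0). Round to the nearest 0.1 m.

47.0 m

Taking 1 as reference: 2−1 = (-145, 45, -0.02); 3−1 = (-210, -90, +0.23).
Solve a·Δx + b·Δy = Δh: det = (-145)·(-90) − (-210)·45 = 22500.
∂h/∂x = [(-0.02)·(-90) − (+0.23)·45] / 22500 = -0.0003800
∂h/∂y = [(-145)·(+0.23) − (-210)·(-0.02)] / 22500 = -0.001669
h(-40, 0) = 46.47 + (-0.0003800)·(-305) + (-0.001669)·(-225) = 46.47 +0.116 +0.375 = 46.961 m.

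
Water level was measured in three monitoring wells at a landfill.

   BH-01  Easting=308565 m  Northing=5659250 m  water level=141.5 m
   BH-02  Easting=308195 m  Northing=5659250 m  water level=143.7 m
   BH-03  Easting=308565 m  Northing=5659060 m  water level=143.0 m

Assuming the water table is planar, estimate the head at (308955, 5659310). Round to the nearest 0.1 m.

138.7 m

∂h/∂x = (143.7 − 141.5) / (308195 − 308565) = -0.005946
∂h/∂y = (143.0 − 141.5) / (5659060 − 5659250) = -0.007895
h(308955, 5659310) = 141.5 + (-0.005946)·(390) + (-0.007895)·(60) = 141.5 -2.319 -0.474 = 138.707 m.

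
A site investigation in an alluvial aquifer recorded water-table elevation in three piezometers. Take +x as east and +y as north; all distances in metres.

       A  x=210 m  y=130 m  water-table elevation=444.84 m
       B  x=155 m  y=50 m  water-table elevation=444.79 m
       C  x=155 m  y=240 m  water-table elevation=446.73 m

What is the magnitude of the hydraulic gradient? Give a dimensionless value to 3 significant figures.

0.0173

Taking A as reference: B−A = (-55, -80, -0.05); C−A = (-55, 110, +1.89).
Solve a·Δx + b·Δy = Δh: det = (-55)·110 − (-55)·(-80) = -10450.
∂h/∂x = [(-0.05)·110 − (+1.89)·(-80)] / -10450 = -0.01394
∂h/∂y = [(-55)·(+1.89) − (-55)·(-0.05)] / -10450 = +0.01021
|∇h| = √(-0.01394² + 0.01021²) = 0.01728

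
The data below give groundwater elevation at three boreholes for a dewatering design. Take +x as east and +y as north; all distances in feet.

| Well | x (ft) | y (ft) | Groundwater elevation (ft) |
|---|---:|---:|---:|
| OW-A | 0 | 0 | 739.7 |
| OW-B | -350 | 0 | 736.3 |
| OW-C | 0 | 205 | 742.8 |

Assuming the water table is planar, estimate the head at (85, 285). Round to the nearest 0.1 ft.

744.8 ft

∂h/∂x = (736.3 − 739.7) / (-350 − 0) = +0.009714
∂h/∂y = (742.8 − 739.7) / (205 − 0) = +0.01512
h(85, 285) = 739.7 + (+0.009714)·(85) + (+0.01512)·(285) = 739.7 +0.826 +4.310 = 744.835 ft.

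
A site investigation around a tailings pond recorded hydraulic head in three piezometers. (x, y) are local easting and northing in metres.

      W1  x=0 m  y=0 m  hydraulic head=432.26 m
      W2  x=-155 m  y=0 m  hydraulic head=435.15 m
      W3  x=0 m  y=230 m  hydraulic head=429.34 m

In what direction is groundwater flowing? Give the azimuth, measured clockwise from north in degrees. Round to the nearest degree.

∂h/∂x = (435.15 − 432.26) / (-155 − 0) = -0.01865
∂h/∂y = (429.34 − 432.26) / (230 − 0) = -0.01270
Flow direction (−∇h) has components (+0.01865 E, +0.01270 N).
Azimuth = atan2(E, N) = atan2(+0.01865, +0.01270) = 55.7° ≈ 056°.

056°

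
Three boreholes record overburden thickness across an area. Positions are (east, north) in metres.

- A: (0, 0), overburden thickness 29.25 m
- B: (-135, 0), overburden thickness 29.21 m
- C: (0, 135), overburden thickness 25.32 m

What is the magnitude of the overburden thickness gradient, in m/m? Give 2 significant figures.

0.029 m/m

∂d/∂x = (29.21 − 29.25) / (-135 − 0) = +0.0002963
∂d/∂y = (25.32 − 29.25) / (135 − 0) = -0.02911
|∇f| = √(0.0002963² + -0.02911²) = 0.02911 m/m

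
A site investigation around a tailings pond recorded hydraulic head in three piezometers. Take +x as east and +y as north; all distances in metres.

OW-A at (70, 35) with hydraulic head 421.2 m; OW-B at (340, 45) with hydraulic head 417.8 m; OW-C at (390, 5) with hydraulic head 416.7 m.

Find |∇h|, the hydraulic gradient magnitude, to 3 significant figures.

Differences from OW-A: to OW-B (Δx, Δy, Δh) = (270, 10, -3.4); to OW-C = (320, -30, -4.5).
Determinant of the coordinate differences = 270·(-30) − 320·10 = -11300.
∂h/∂x = [(-3.4)·(-30) − (-4.5)·10] / -11300 = -0.01301
∂h/∂y = [270·(-4.5) − 320·(-3.4)] / -11300 = +0.01124
|∇h| = √(-0.01301² + 0.01124²) = 0.01719

0.0172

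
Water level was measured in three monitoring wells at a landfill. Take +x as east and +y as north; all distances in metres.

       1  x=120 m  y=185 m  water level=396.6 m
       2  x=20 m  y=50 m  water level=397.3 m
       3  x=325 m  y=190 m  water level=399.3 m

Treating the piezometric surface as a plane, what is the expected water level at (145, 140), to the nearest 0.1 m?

397.6 m

Differences from 1: to 2 (Δx, Δy, Δh) = (-100, -135, +0.7); to 3 = (205, 5, +2.7).
Solve a·Δx + b·Δy = Δh: det = (-100)·5 − 205·(-135) = 27175.
∂h/∂x = [(+0.7)·5 − (+2.7)·(-135)] / 27175 = +0.01354
∂h/∂y = [(-100)·(+2.7) − 205·(+0.7)] / 27175 = -0.01522
h(145, 140) = 396.6 + (+0.01354)·(25) + (-0.01522)·(-45) = 396.6 +0.339 +0.685 = 397.623 m.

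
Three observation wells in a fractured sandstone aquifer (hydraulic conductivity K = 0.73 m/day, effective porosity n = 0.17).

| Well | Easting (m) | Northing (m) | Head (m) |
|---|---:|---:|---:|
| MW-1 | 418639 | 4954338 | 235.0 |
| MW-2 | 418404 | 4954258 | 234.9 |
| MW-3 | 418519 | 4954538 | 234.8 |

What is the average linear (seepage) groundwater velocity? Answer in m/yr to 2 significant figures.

1.4 m/yr

With h = a·x + b·y + c and MW-1 as origin, the differences give:
  (-235)·a + (-80)·b = -0.1
  (-120)·a + 200·b = -0.2
Eliminate b (×200 and ×(-80), subtract): -56600·a = -36.00 → a = ∂h/∂x = +0.0006360
Back-substitute: b = ∂h/∂y = -0.0006184.
|∇h| = √(0.0006360² + -0.0006184²) = 0.0008871
Seepage velocity v = K·i/n = 0.73 × 0.0008871 / 0.17 = 0.003809 m/day = 1.391 m/yr.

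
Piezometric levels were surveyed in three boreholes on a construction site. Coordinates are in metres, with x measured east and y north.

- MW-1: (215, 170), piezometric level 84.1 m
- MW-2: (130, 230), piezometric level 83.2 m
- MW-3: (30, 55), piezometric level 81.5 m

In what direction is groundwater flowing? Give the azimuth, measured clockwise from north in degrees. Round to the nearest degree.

258°

Differences from MW-1: to MW-2 (Δx, Δy, Δh) = (-85, 60, -0.9); to MW-3 = (-185, -115, -2.6).
Solve a·Δx + b·Δy = Δh: det = (-85)·(-115) − (-185)·60 = 20875.
∂h/∂x = [(-0.9)·(-115) − (-2.6)·60] / 20875 = +0.01243
∂h/∂y = [(-85)·(-2.6) − (-185)·(-0.9)] / 20875 = +0.002611
Flow direction (−∇h) has components (-0.01243 E, -0.002611 N).
Azimuth = atan2(E, N) = atan2(-0.01243, -0.002611) = 258.1° ≈ 258°.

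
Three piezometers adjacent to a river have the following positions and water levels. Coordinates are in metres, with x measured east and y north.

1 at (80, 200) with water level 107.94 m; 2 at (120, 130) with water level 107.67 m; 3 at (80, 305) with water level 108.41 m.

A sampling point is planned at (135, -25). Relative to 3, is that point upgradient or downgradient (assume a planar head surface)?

downgradient

Differences from 1: to 2 (Δx, Δy, Δh) = (40, -70, -0.27); to 3 = (0, 105, +0.47).
Solve a·Δx + b·Δy = Δh: det = 40·105 − 0·(-70) = 4200.
∂h/∂x = [(-0.27)·105 − (+0.47)·(-70)] / 4200 = +0.001083
∂h/∂y = [40·(+0.47) − 0·(-0.27)] / 4200 = +0.004476
Head at (135, -25) = 107.94 + (+0.001083)·(55) + (+0.004476)·(-225) = 106.99 m.
That is lower than the 108.41 m at 3, so the point is downgradient.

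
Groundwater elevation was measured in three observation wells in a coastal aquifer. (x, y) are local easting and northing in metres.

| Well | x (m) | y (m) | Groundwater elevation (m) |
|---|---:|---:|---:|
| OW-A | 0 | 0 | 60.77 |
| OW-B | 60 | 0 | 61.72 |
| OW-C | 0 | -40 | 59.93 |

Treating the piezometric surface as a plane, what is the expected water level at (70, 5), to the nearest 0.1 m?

62.0 m

∂h/∂x = (61.72 − 60.77) / (60 − 0) = +0.01583
∂h/∂y = (59.93 − 60.77) / (-40 − 0) = +0.02100
h(70, 5) = 60.77 + (+0.01583)·(70) + (+0.02100)·(5) = 60.77 +1.108 +0.105 = 61.983 m.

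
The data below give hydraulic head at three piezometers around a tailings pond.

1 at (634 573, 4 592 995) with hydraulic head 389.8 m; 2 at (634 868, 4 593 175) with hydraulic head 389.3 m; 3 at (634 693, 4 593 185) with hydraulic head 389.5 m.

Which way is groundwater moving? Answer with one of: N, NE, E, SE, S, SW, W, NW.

Taking 1 as reference: 2−1 = (295, 180, -0.5); 3−1 = (120, 190, -0.3).
Solve a·Δx + b·Δy = Δh: det = 295·190 − 120·180 = 34450.
∂h/∂x = [(-0.5)·190 − (-0.3)·180] / 34450 = -0.001190
∂h/∂y = [295·(-0.3) − 120·(-0.5)] / 34450 = -0.0008273
Flow = −∇h = (+0.001190 east, +0.0008273 north), which points northeast.

NE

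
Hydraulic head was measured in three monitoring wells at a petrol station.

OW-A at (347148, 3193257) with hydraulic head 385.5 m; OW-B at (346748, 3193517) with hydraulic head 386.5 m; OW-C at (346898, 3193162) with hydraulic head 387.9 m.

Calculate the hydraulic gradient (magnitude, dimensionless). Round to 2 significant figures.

0.0098

Three-point gradient (reference OW-A): Δ to OW-B = (-400, 260, +1.0), Δ to OW-C = (-250, -95, +2.4).
∂h/∂x = -0.006981, ∂h/∂y = -0.006893 (det = 103000).
|∇h| = √(-0.006981² + -0.006893²) = 0.009811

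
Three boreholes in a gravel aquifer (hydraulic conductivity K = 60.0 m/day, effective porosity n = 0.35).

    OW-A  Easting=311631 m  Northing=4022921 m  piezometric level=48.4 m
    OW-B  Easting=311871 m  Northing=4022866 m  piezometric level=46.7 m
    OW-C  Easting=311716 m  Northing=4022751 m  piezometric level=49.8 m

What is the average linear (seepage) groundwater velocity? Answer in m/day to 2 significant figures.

Three-point gradient (reference OW-A): Δ to OW-B = (240, -55, -1.7), Δ to OW-C = (85, -170, +1.4).
∂h/∂x = -0.01013, ∂h/∂y = -0.01330 (det = -36125).
|∇h| = √(-0.01013² + -0.01330²) = 0.01672
Seepage velocity v = K·i/n = 60.0 × 0.01672 / 0.35 = 2.866 m/day.

2.9 m/day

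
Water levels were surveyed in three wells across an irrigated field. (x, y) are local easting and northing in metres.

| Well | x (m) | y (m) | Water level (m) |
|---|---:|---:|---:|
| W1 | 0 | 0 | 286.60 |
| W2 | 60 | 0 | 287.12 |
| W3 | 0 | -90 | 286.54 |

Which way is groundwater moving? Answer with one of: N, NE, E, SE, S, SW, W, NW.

W

∂h/∂x = (287.12 − 286.60) / (60 − 0) = +0.008667
∂h/∂y = (286.54 − 286.60) / (-90 − 0) = +0.0006667
Flow = −∇h = (-0.008667 east, -0.0006667 north), which points west.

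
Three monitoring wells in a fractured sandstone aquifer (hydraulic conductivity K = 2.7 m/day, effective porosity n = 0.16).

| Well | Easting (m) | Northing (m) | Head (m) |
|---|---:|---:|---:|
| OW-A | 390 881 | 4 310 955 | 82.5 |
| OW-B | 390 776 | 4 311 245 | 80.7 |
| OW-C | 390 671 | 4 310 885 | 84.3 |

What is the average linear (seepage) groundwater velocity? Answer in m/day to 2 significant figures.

Taking OW-A as reference: OW-B−OW-A = (-105, 290, -1.8); OW-C−OW-A = (-210, -70, +1.8).
Solve a·Δx + b·Δy = Δh: det = (-105)·(-70) − (-210)·290 = 68250.
∂h/∂x = [(-1.8)·(-70) − (+1.8)·290] / 68250 = -0.005802
∂h/∂y = [(-105)·(+1.8) − (-210)·(-1.8)] / 68250 = -0.008308
|∇h| = √(-0.005802² + -0.008308²) = 0.01013
Seepage velocity v = K·i/n = 2.7 × 0.01013 / 0.16 = 0.1709 m/day.

0.17 m/day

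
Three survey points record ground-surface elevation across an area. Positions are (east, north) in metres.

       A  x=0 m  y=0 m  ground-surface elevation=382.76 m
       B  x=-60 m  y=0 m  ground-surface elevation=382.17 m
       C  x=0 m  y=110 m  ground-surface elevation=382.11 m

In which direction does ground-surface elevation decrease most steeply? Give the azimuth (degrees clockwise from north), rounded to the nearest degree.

∂z/∂x = (382.17 − 382.76) / (-60 − 0) = +0.009833
∂z/∂y = (382.11 − 382.76) / (110 − 0) = -0.005909
Steepest decrease is along −∇f: components (-0.009833 E, +0.005909 N).
Azimuth = atan2(-0.009833, +0.005909) = 301.0° ≈ 301°.

301°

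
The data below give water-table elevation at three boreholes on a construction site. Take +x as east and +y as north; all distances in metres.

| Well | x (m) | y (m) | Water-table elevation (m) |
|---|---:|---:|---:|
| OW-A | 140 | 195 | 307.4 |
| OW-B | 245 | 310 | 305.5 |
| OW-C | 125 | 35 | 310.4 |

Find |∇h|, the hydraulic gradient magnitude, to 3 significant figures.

0.0192

Taking OW-A as reference: OW-B−OW-A = (105, 115, -1.9); OW-C−OW-A = (-15, -160, +3.0).
Determinant of the coordinate differences = 105·(-160) − (-15)·115 = -15075.
∂h/∂x = [(-1.9)·(-160) − (+3.0)·115] / -15075 = +0.002720
∂h/∂y = [105·(+3.0) − (-15)·(-1.9)] / -15075 = -0.01900
|∇h| = √(0.002720² + -0.01900²) = 0.01919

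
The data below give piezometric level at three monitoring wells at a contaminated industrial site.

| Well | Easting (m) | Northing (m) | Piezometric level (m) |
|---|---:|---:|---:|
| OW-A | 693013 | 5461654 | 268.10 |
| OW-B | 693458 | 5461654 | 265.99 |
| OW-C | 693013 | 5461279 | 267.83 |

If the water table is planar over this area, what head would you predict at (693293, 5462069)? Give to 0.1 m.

∂h/∂x = (265.99 − 268.10) / (693458 − 693013) = -0.004742
∂h/∂y = (267.83 − 268.10) / (5461279 − 5461654) = +0.0007200
h(693293, 5462069) = 268.10 + (-0.004742)·(280) + (+0.0007200)·(415) = 268.10 -1.328 +0.299 = 267.071 m.

267.1 m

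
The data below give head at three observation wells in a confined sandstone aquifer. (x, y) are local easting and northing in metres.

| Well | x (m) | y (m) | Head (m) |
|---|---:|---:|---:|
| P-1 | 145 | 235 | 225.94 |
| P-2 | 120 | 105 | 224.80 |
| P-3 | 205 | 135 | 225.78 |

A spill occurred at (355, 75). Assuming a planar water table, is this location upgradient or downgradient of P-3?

upgradient

With h = a·x + b·y + c and P-1 as origin, the differences give:
  (-25)·a + (-130)·b = -1.14
  60·a + (-100)·b = -0.16
Eliminate b (×(-100) and ×(-130), subtract): 10300·a = 93.200 → a = ∂h/∂x = +0.009049
Back-substitute: b = ∂h/∂y = +0.007029.
Head at (355, 75) = 225.94 + (+0.009049)·(210) + (+0.007029)·(-160) = 226.72 m.
That is higher than the 225.78 m at P-3, so the point is upgradient.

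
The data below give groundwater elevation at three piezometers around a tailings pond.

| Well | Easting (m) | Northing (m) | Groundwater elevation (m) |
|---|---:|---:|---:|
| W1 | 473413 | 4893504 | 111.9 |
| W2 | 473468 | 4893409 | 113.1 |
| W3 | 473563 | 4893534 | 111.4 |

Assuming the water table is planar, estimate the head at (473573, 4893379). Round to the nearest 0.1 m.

113.4 m

Differences from W1: to W2 (Δx, Δy, Δh) = (55, -95, +1.2); to W3 = (150, 30, -0.5).
Solve a·Δx + b·Δy = Δh: det = 55·30 − 150·(-95) = 15900.
∂h/∂x = [(+1.2)·30 − (-0.5)·(-95)] / 15900 = -0.0007233
∂h/∂y = [55·(-0.5) − 150·(+1.2)] / 15900 = -0.01305
h(473573, 4893379) = 111.9 + (-0.0007233)·(160) + (-0.01305)·(-125) = 111.9 -0.116 +1.631 = 113.416 m.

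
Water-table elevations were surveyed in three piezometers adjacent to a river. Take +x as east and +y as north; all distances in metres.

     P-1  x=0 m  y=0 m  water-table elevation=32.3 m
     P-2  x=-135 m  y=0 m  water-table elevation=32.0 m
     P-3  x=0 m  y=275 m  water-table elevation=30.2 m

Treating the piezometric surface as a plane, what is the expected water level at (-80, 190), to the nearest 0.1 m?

30.7 m

∂h/∂x = (32.0 − 32.3) / (-135 − 0) = +0.002222
∂h/∂y = (30.2 − 32.3) / (275 − 0) = -0.007636
h(-80, 190) = 32.3 + (+0.002222)·(-80) + (-0.007636)·(190) = 32.3 -0.178 -1.451 = 30.671 m.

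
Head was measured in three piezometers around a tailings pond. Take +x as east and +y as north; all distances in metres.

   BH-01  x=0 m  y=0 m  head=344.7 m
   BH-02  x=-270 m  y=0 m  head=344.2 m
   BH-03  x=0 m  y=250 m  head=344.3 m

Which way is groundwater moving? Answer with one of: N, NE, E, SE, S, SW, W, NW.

NW

∂h/∂x = (344.2 − 344.7) / (-270 − 0) = +0.001852
∂h/∂y = (344.3 − 344.7) / (250 − 0) = -0.001600
Flow = −∇h = (-0.001852 east, +0.001600 north), which points northwest.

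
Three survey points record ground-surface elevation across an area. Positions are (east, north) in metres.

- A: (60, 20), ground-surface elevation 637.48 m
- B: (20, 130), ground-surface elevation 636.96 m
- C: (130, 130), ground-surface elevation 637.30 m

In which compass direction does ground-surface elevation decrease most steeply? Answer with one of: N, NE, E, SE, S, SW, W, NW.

NW

Differences from A: to B (Δx, Δy, Δh) = (-40, 110, -0.52); to C = (70, 110, -0.18).
Solve a·Δx + b·Δy = Δz: det = (-40)·110 − 70·110 = -12100.
∂z/∂x = [(-0.52)·110 − (-0.18)·110] / -12100 = +0.003091
∂z/∂y = [(-40)·(-0.18) − 70·(-0.52)] / -12100 = -0.003603
Steepest decrease is along −∇f = (-0.003091 E, +0.003603 N) → northwest.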